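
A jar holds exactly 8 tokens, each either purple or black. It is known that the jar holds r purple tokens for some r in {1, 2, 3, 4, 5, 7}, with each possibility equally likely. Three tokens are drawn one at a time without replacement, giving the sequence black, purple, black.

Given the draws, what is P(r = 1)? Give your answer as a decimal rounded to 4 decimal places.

0.1750

Under each hypothesis, the probability of the observed sequence is: P(data | r = 1) = (7/8)(1/7)(6/6) = 1/8; P(data | r = 2) = (6/8)(2/7)(5/6) = 5/28; P(data | r = 3) = (5/8)(3/7)(4/6) = 5/28; P(data | r = 4) = (4/8)(4/7)(3/6) = 1/7; P(data | r = 5) = (3/8)(5/7)(2/6) = 5/56; P(data | r = 7) = (1/8)(7/7)(0/6) = 0.
Multiplying each by its prior: 1/6 · 1/8 = 1/48, 1/6 · 5/28 = 5/168, 1/6 · 5/28 = 5/168, 1/6 · 1/7 = 1/42, 1/6 · 5/56 = 5/336, 1/6 · 0 = 0; these sum to 5/42.
Hence P(r = 1 | data) = (1/48) / (5/42) = 7/40.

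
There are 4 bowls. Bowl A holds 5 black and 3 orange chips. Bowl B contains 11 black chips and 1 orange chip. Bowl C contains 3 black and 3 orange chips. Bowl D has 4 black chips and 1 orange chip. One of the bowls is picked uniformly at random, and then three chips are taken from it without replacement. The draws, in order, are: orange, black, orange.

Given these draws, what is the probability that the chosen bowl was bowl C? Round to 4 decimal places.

For each hypothesis, P(data | H) works out to: P(data | bowl A) = (3/8)(5/7)(2/6) = 0.089286; P(data | bowl B) = (1/12)(11/11)(0/10) = 0; P(data | bowl C) = (3/6)(3/5)(2/4) = 0.15; P(data | bowl D) = (1/5)(4/4)(0/3) = 0.
Multiplying each by its prior: 1/4 · 0.089286 = 0.022321, 1/4 · 0 = 0, 1/4 · 0.15 = 0.0375, 1/4 · 0 = 0; with total 0.059821.
Hence P(bowl C | data) = (0.0375) / (0.059821) = 0.62687.

0.6269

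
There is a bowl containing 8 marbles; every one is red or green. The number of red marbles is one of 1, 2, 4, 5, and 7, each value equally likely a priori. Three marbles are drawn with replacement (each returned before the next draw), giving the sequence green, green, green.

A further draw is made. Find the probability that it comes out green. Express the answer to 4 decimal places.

0.7748

Compute the likelihood of the observed sequence for each case: P(data | r = 1) = (7/8)(7/8)(7/8) = 0.66992; P(data | r = 2) = (6/8)(6/8)(6/8) = 0.42188; P(data | r = 4) = (4/8)(4/8)(4/8) = 0.125; P(data | r = 5) = (3/8)(3/8)(3/8) = 0.052734; P(data | r = 7) = (1/8)(1/8)(1/8) = 0.0019531.
The prior-weighted likelihoods are 1/5 · 0.66992 = 0.13398, 1/5 · 0.42188 = 0.084375, 1/5 · 0.125 = 0.025, 1/5 · 0.052734 = 0.010547, 1/5 · 0.0019531 = 0.00039063; summing to 0.2543.
Dividing through by the total gives posterior P(r = 1 | data) = 0.52688, P(r = 2 | data) = 0.3318, P(r = 4 | data) = 0.09831, P(r = 5 | data) = 0.041475, P(r = 7 | data) = 0.0015361.
The predictive probability is P(green next | data) = (7/8)(0.52688) + (3/4)(0.3318) + (1/2)(0.09831) + (3/8)(0.041475) + (1/8)(0.0015361) = 0.77477.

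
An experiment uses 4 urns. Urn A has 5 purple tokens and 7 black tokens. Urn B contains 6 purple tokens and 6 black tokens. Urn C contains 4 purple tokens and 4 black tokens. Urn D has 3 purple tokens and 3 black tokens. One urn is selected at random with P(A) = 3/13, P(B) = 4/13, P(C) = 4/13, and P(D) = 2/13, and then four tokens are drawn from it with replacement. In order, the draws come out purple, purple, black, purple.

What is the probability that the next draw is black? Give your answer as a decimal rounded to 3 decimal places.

0.514

For each hypothesis, P(data | H) works out to: P(data | urn A) = (5/12)(5/12)(7/12)(5/12) = 0.042197; P(data | urn B) = (6/12)(6/12)(6/12)(6/12) = 0.0625; P(data | urn C) = (4/8)(4/8)(4/8)(4/8) = 0.0625; P(data | urn D) = (3/6)(3/6)(3/6)(3/6) = 0.0625.
Weighting by the prior gives 3/13 · 0.042197 = 0.0097378, 4/13 · 0.0625 = 0.019231, 4/13 · 0.0625 = 0.019231, 2/13 · 0.0625 = 0.0096154; summing to 0.057815.
Normalising, the posterior is P(urn A | data) = 0.16843, P(urn B | data) = 0.33263, P(urn C | data) = 0.33263, P(urn D | data) = 0.16631.
The predictive probability is P(black next | data) = (7/12)(0.16843) + (1/2)(0.33263) + (1/2)(0.33263) + (1/2)(0.16631) = 0.51404.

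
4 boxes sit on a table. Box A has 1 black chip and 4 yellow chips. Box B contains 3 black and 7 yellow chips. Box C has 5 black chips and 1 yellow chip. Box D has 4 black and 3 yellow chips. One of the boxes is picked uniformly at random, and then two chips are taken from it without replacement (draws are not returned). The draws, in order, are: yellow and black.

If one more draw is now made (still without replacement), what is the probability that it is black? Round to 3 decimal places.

0.448

The likelihood of the observed sequence under each hypothesis: P(data | box A) = (4/5)(1/4) = 1/5; P(data | box B) = (7/10)(3/9) = 7/30; P(data | box C) = (1/6)(5/5) = 1/6; P(data | box D) = (3/7)(4/6) = 2/7.
Weighting by the prior gives 1/4 · 1/5 = 1/20, 1/4 · 7/30 = 7/120, 1/4 · 1/6 = 1/24, 1/4 · 2/7 = 1/14; these sum to 31/140.
Dividing through by the total gives posterior P(box A | data) = 7/31, P(box B | data) = 49/186, P(box C | data) = 35/186, P(box D | data) = 10/31.
The predictive probability is P(black next | data) = (0)(7/31) + (1/4)(49/186) + (1)(35/186) + (3/5)(10/31) = 111/248.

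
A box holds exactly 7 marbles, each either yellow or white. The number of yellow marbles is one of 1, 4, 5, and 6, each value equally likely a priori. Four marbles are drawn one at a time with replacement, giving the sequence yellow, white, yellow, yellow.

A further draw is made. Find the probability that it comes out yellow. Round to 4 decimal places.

0.7143

For each hypothesis, P(data | H) works out to: P(data | r = 1) = (1/7)(6/7)(1/7)(1/7) = 0.002499; P(data | r = 4) = (4/7)(3/7)(4/7)(4/7) = 0.079967; P(data | r = 5) = (5/7)(2/7)(5/7)(5/7) = 0.10412; P(data | r = 6) = (6/7)(1/7)(6/7)(6/7) = 0.089963.
Multiplying each by its prior: 1/4 · 0.002499 = 0.00062474, 1/4 · 0.079967 = 0.019992, 1/4 · 0.10412 = 0.026031, 1/4 · 0.089963 = 0.022491; with total 0.069138.
Normalising, the posterior is P(r = 1 | data) = 0.0090361, P(r = 4 | data) = 0.28916, P(r = 5 | data) = 0.37651, P(r = 6 | data) = 0.3253.
So P(yellow next | data) = Σ P(yellow next | H) P(H | data) = (1/7)(0.0090361) + (4/7)(0.28916) + (5/7)(0.37651) + (6/7)(0.3253) = 0.71429.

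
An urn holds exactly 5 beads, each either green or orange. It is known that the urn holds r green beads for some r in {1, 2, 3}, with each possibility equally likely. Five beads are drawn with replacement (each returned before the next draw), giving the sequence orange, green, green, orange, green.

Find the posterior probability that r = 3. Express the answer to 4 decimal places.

0.5510

Under each hypothesis, the probability of the observed sequence is: P(data | r = 1) = (4/5)(1/5)(1/5)(4/5)(1/5) = 0.00512; P(data | r = 2) = (3/5)(2/5)(2/5)(3/5)(2/5) = 0.02304; P(data | r = 3) = (2/5)(3/5)(3/5)(2/5)(3/5) = 0.03456.
The prior-weighted likelihoods are 1/3 · 0.00512 = 0.0017067, 1/3 · 0.02304 = 0.00768, 1/3 · 0.03456 = 0.01152; these sum to 0.020907.
So P(r = 3 | data) = (0.01152) / (0.020907) = 0.55102.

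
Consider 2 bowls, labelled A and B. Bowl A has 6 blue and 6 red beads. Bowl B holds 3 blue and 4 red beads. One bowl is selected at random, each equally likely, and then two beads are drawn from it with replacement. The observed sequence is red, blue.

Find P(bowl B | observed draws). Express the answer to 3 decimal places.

0.495

For each hypothesis, P(data | H) works out to: P(data | bowl A) = (6/12)(6/12) = 1/4; P(data | bowl B) = (4/7)(3/7) = 12/49.
Multiplying each by its prior: 1/2 · 1/4 = 1/8, 1/2 · 12/49 = 6/49; with total 97/392.
Therefore the posterior P(bowl B | data) = (6/49) / (97/392) = 48/97.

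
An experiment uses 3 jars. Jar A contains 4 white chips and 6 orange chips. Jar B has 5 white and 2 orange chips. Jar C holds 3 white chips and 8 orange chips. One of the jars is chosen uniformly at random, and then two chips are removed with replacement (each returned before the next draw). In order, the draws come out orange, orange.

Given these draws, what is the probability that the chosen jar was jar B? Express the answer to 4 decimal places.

Compute the likelihood of the observed sequence for each case: P(data | jar A) = (6/10)(6/10) = 0.36; P(data | jar B) = (2/7)(2/7) = 0.081633; P(data | jar C) = (8/11)(8/11) = 0.52893.
Weighting by the prior gives 1/3 · 0.36 = 0.12, 1/3 · 0.081633 = 0.027211, 1/3 · 0.52893 = 0.17631; with total 0.32352.
Therefore the posterior P(jar B | data) = (0.027211) / (0.32352) = 0.084109.

0.0841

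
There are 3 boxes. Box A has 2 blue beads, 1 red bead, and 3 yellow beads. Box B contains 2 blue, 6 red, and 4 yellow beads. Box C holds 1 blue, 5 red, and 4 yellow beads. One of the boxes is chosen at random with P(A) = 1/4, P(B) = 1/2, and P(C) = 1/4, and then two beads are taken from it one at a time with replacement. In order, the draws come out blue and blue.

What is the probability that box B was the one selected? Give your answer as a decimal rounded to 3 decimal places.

0.314

Under each hypothesis, the probability of the observed sequence is: P(data | box A) = (2/6)(2/6) = 0.11111; P(data | box B) = (2/12)(2/12) = 0.027778; P(data | box C) = (1/10)(1/10) = 0.01.
Weighting by the prior gives 1/4 · 0.11111 = 0.027778, 1/2 · 0.027778 = 0.013889, 1/4 · 0.01 = 0.0025; these sum to 0.044167.
Therefore the posterior P(box B | data) = (0.013889) / (0.044167) = 0.31447.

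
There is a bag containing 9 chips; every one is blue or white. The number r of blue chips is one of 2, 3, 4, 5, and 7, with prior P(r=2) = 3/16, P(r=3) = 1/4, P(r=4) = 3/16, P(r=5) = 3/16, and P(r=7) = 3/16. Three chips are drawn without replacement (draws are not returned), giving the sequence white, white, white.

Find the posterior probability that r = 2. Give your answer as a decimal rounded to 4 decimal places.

The likelihood of the observed sequence under each hypothesis: P(data | r = 2) = (7/9)(6/8)(5/7) = 0.41667; P(data | r = 3) = (6/9)(5/8)(4/7) = 0.2381; P(data | r = 4) = (5/9)(4/8)(3/7) = 0.11905; P(data | r = 5) = (4/9)(3/8)(2/7) = 0.047619; P(data | r = 7) = (2/9)(1/8)(0/7) = 0.
Weighting by the prior gives 3/16 · 0.41667 = 0.078125, 1/4 · 0.2381 = 0.059524, 3/16 · 0.11905 = 0.022321, 3/16 · 0.047619 = 0.0089286, 3/16 · 0 = 0; summing to 0.1689.
By Bayes' rule, P(r = 2 | data) = (0.078125) / (0.1689) = 0.46256.

0.4626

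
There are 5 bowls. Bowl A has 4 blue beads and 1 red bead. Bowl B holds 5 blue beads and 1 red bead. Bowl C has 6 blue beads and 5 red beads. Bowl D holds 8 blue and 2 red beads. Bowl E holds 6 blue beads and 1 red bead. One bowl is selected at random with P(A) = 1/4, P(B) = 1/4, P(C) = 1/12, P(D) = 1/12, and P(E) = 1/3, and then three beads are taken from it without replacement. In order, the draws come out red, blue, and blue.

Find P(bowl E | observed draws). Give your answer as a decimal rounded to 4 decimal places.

0.2888

Under each hypothesis, the probability of the observed sequence is: P(data | bowl A) = (1/5)(4/4)(3/3) = 0.2; P(data | bowl B) = (1/6)(5/5)(4/4) = 0.16667; P(data | bowl C) = (5/11)(6/10)(5/9) = 0.15152; P(data | bowl D) = (2/10)(8/9)(7/8) = 0.15556; P(data | bowl E) = (1/7)(6/6)(5/5) = 0.14286.
Multiplying each by its prior: 1/4 · 0.2 = 0.05, 1/4 · 0.16667 = 0.041667, 1/12 · 0.15152 = 0.012626, 1/12 · 0.15556 = 0.012963, 1/3 · 0.14286 = 0.047619; summing to 0.16487.
By Bayes' rule, P(bowl E | data) = (0.047619) / (0.16487) = 0.28882.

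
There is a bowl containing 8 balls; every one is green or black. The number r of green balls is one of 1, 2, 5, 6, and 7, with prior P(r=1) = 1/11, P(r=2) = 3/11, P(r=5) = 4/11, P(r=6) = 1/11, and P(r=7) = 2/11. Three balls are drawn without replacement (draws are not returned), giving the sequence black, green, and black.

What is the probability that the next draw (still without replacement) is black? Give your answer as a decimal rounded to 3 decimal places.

0.593

For each hypothesis, P(data | H) works out to: P(data | r = 1) = (7/8)(1/7)(6/6) = 1/8; P(data | r = 2) = (6/8)(2/7)(5/6) = 5/28; P(data | r = 5) = (3/8)(5/7)(2/6) = 5/56; P(data | r = 6) = (2/8)(6/7)(1/6) = 1/28; P(data | r = 7) = (1/8)(7/7)(0/6) = 0.
The prior-weighted likelihoods are 1/11 · 1/8 = 1/88, 3/11 · 5/28 = 15/308, 4/11 · 5/56 = 5/154, 1/11 · 1/28 = 1/308, 2/11 · 0 = 0; with total 59/616.
Normalising, the posterior is P(r = 1 | data) = 7/59, P(r = 2 | data) = 30/59, P(r = 5 | data) = 20/59, P(r = 6 | data) = 2/59, P(r = 7 | data) = 0.
So P(black next | data) = Σ P(black next | H) P(H | data) = (1)(7/59) + (4/5)(30/59) + (1/5)(20/59) + (0)(2/59) = 35/59.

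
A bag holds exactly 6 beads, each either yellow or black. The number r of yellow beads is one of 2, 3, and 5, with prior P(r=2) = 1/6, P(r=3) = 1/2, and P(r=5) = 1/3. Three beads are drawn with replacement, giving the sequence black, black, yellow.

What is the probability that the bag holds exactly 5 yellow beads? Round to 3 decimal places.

0.081

The likelihood of the observed sequence under each hypothesis: P(data | r = 2) = (4/6)(4/6)(2/6) = 4/27; P(data | r = 3) = (3/6)(3/6)(3/6) = 1/8; P(data | r = 5) = (1/6)(1/6)(5/6) = 5/216.
Weighting by the prior gives 1/6 · 4/27 = 2/81, 1/2 · 1/8 = 1/16, 1/3 · 5/216 = 5/648; summing to 41/432.
By Bayes' rule, P(r = 5 | data) = (5/648) / (41/432) = 10/123.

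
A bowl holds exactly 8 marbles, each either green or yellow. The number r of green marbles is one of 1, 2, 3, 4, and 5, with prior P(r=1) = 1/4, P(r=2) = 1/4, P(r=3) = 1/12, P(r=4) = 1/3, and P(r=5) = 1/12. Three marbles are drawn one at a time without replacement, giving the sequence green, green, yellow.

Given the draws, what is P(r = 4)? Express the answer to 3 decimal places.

0.604

For each hypothesis, P(data | H) works out to: P(data | r = 1) = (1/8)(0/7) = 0; P(data | r = 2) = (2/8)(1/7)(6/6) = 1/28; P(data | r = 3) = (3/8)(2/7)(5/6) = 5/56; P(data | r = 4) = (4/8)(3/7)(4/6) = 1/7; P(data | r = 5) = (5/8)(4/7)(3/6) = 5/28.
Weighting by the prior gives 1/4 · 0 = 0, 1/4 · 1/28 = 1/112, 1/12 · 5/56 = 5/672, 1/3 · 1/7 = 1/21, 1/12 · 5/28 = 5/336; with total 53/672.
Hence P(r = 4 | data) = (1/21) / (53/672) = 32/53.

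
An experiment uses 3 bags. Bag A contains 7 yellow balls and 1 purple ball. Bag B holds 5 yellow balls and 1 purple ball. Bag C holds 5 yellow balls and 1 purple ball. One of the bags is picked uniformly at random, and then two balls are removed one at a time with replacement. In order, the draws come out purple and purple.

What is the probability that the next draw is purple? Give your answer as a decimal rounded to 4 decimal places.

0.1575

Under each hypothesis, the probability of the observed sequence is: P(data | bag A) = (1/8)(1/8) = 0.015625; P(data | bag B) = (1/6)(1/6) = 0.027778; P(data | bag C) = (1/6)(1/6) = 0.027778.
The prior-weighted likelihoods are 1/3 · 0.015625 = 0.0052083, 1/3 · 0.027778 = 0.0092593, 1/3 · 0.027778 = 0.0092593; these sum to 0.023727.
The posterior is then P(bag A | data) = 0.21951, P(bag B | data) = 0.39024, P(bag C | data) = 0.39024.
So P(purple next | data) = Σ P(purple next | H) P(H | data) = (1/8)(0.21951) + (1/6)(0.39024) + (1/6)(0.39024) = 0.15752.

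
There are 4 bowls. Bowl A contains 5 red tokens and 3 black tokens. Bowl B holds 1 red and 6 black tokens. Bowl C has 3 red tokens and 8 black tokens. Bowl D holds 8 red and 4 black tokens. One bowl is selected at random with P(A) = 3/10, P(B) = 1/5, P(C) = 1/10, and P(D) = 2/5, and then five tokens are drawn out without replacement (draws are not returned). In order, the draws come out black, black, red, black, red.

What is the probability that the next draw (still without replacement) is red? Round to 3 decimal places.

Under each hypothesis, the probability of the observed sequence is: P(data | bowl A) = (3/8)(2/7)(5/6)(1/5)(4/4) = 0.017857; P(data | bowl B) = (6/7)(5/6)(1/5)(4/4)(0/3) = 0; P(data | bowl C) = (8/11)(7/10)(3/9)(6/8)(2/7) = 0.036364; P(data | bowl D) = (4/12)(3/11)(8/10)(2/9)(7/8) = 0.014141.
Multiplying each by its prior: 3/10 · 0.017857 = 0.0053571, 1/5 · 0 = 0, 1/10 · 0.036364 = 0.0036364, 2/5 · 0.014141 = 0.0056566; with total 0.01465.
Dividing through by the total gives posterior P(bowl A | data) = 0.36567, P(bowl B | data) = 0, P(bowl C | data) = 0.24821, P(bowl D | data) = 0.38611.
So P(red next | data) = Σ P(red next | H) P(H | data) = (1)(0.36567) + (1/6)(0.24821) + (6/7)(0.38611) = 0.738.

0.738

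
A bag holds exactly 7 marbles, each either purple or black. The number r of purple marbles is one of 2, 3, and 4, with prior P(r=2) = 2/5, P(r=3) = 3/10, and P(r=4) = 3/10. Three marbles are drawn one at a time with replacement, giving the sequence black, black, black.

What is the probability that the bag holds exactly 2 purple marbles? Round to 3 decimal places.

The likelihood of the observed sequence under each hypothesis: P(data | r = 2) = (5/7)(5/7)(5/7) = 0.36443; P(data | r = 3) = (4/7)(4/7)(4/7) = 0.18659; P(data | r = 4) = (3/7)(3/7)(3/7) = 0.078717.
Multiplying each by its prior: 2/5 · 0.36443 = 0.14577, 3/10 · 0.18659 = 0.055977, 3/10 · 0.078717 = 0.023615; these sum to 0.22536.
Therefore the posterior P(r = 2 | data) = (0.14577) / (0.22536) = 0.64683.

0.647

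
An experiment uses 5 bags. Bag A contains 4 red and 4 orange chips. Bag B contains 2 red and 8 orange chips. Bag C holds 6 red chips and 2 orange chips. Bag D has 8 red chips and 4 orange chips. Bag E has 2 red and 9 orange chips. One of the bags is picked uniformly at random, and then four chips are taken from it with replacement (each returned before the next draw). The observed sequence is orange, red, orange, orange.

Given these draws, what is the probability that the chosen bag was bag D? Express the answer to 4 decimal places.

For each hypothesis, P(data | H) works out to: P(data | bag A) = (4/8)(4/8)(4/8)(4/8) = 0.0625; P(data | bag B) = (8/10)(2/10)(8/10)(8/10) = 0.1024; P(data | bag C) = (2/8)(6/8)(2/8)(2/8) = 0.011719; P(data | bag D) = (4/12)(8/12)(4/12)(4/12) = 0.024691; P(data | bag E) = (9/11)(2/11)(9/11)(9/11) = 0.099583.
The prior-weighted likelihoods are 1/5 · 0.0625 = 0.0125, 1/5 · 0.1024 = 0.02048, 1/5 · 0.011719 = 0.0023437, 1/5 · 0.024691 = 0.0049383, 1/5 · 0.099583 = 0.019917; these sum to 0.060179.
Hence P(bag D | data) = (0.0049383) / (0.060179) = 0.08206.

0.0821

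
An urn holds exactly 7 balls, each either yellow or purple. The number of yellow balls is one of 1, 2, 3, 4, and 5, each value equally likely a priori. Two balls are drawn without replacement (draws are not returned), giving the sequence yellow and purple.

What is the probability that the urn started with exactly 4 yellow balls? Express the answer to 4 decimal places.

The likelihood of the observed sequence under each hypothesis: P(data | r = 1) = (1/7)(6/6) = 1/7; P(data | r = 2) = (2/7)(5/6) = 5/21; P(data | r = 3) = (3/7)(4/6) = 2/7; P(data | r = 4) = (4/7)(3/6) = 2/7; P(data | r = 5) = (5/7)(2/6) = 5/21.
The prior-weighted likelihoods are 1/5 · 1/7 = 1/35, 1/5 · 5/21 = 1/21, 1/5 · 2/7 = 2/35, 1/5 · 2/7 = 2/35, 1/5 · 5/21 = 1/21; with total 5/21.
Hence P(r = 4 | data) = (2/35) / (5/21) = 6/25.

0.2400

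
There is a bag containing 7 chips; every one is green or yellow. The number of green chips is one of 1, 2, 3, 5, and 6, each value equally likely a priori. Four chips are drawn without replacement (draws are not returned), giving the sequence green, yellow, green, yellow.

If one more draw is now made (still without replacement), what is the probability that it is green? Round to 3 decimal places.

0.421

For each hypothesis, P(data | H) works out to: P(data | r = 1) = (1/7)(6/6)(0/5) = 0; P(data | r = 2) = (2/7)(5/6)(1/5)(4/4) = 1/21; P(data | r = 3) = (3/7)(4/6)(2/5)(3/4) = 3/35; P(data | r = 5) = (5/7)(2/6)(4/5)(1/4) = 1/21; P(data | r = 6) = (6/7)(1/6)(5/5)(0/4) = 0.
Weighting by the prior gives 1/5 · 0 = 0, 1/5 · 1/21 = 1/105, 1/5 · 3/35 = 3/175, 1/5 · 1/21 = 1/105, 1/5 · 0 = 0; with total 19/525.
Dividing through by the total gives posterior P(r = 1 | data) = 0, P(r = 2 | data) = 5/19, P(r = 3 | data) = 9/19, P(r = 5 | data) = 5/19, P(r = 6 | data) = 0.
The predictive probability is P(green next | data) = (0)(5/19) + (1/3)(9/19) + (1)(5/19) = 8/19.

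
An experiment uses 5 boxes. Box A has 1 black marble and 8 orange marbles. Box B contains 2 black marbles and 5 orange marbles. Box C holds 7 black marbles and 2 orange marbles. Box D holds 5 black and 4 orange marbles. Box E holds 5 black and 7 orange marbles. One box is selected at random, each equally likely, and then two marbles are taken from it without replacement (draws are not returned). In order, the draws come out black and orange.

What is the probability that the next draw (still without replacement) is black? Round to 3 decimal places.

For each hypothesis, P(data | H) works out to: P(data | box A) = (1/9)(8/8) = 0.11111; P(data | box B) = (2/7)(5/6) = 0.2381; P(data | box C) = (7/9)(2/8) = 0.19444; P(data | box D) = (5/9)(4/8) = 0.27778; P(data | box E) = (5/12)(7/11) = 0.26515.
Multiplying each by its prior: 1/5 · 0.11111 = 0.022222, 1/5 · 0.2381 = 0.047619, 1/5 · 0.19444 = 0.038889, 1/5 · 0.27778 = 0.055556, 1/5 · 0.26515 = 0.05303; summing to 0.21732.
Dividing through by the total gives posterior P(box A | data) = 0.10226, P(box B | data) = 0.21912, P(box C | data) = 0.17895, P(box D | data) = 0.25564, P(box E | data) = 0.24402.
So P(black next | data) = Σ P(black next | H) P(H | data) = (0)(0.10226) + (1/5)(0.21912) + (6/7)(0.17895) + (4/7)(0.25564) + (2/5)(0.24402) = 0.4409.

0.441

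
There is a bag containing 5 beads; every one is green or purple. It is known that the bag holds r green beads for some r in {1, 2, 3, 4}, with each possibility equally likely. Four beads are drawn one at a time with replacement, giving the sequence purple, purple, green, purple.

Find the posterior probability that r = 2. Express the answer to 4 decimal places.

0.3699

The likelihood of the observed sequence under each hypothesis: P(data | r = 1) = (4/5)(4/5)(1/5)(4/5) = 0.1024; P(data | r = 2) = (3/5)(3/5)(2/5)(3/5) = 0.0864; P(data | r = 3) = (2/5)(2/5)(3/5)(2/5) = 0.0384; P(data | r = 4) = (1/5)(1/5)(4/5)(1/5) = 0.0064.
Weighting by the prior gives 1/4 · 0.1024 = 0.0256, 1/4 · 0.0864 = 0.0216, 1/4 · 0.0384 = 0.0096, 1/4 · 0.0064 = 0.0016; summing to 0.0584.
So P(r = 2 | data) = (0.0216) / (0.0584) = 0.36986.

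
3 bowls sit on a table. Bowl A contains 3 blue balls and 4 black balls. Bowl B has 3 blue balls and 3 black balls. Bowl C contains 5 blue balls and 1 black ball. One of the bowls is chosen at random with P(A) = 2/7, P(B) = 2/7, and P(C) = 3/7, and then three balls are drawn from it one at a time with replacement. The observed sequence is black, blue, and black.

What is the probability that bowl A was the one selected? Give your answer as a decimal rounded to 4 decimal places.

0.4670

For each hypothesis, P(data | H) works out to: P(data | bowl A) = (4/7)(3/7)(4/7) = 0.13994; P(data | bowl B) = (3/6)(3/6)(3/6) = 0.125; P(data | bowl C) = (1/6)(5/6)(1/6) = 0.023148.
Multiplying each by its prior: 2/7 · 0.13994 = 0.039983, 2/7 · 0.125 = 0.035714, 3/7 · 0.023148 = 0.0099206; these sum to 0.085618.
Therefore the posterior P(bowl A | data) = (0.039983) / (0.085618) = 0.467.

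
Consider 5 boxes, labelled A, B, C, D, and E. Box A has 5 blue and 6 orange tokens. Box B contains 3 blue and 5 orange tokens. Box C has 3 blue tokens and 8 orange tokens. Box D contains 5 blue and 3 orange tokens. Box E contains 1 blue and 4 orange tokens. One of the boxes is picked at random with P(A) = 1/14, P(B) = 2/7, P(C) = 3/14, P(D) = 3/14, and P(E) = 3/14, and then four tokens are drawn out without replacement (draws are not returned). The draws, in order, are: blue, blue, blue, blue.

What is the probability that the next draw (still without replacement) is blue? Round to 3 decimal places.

0.243

The likelihood of the observed sequence under each hypothesis: P(data | box A) = (5/11)(4/10)(3/9)(2/8) = 0.015152; P(data | box B) = (3/8)(2/7)(1/6)(0/5) = 0; P(data | box C) = (3/11)(2/10)(1/9)(0/8) = 0; P(data | box D) = (5/8)(4/7)(3/6)(2/5) = 0.071429; P(data | box E) = (1/5)(0/4) = 0.
The prior-weighted likelihoods are 1/14 · 0.015152 = 0.0010823, 2/7 · 0 = 0, 3/14 · 0 = 0, 3/14 · 0.071429 = 0.015306, 3/14 · 0 = 0; summing to 0.016388.
Normalising, the posterior is P(box A | data) = 0.066038, P(box B | data) = 0, P(box C | data) = 0, P(box D | data) = 0.93396, P(box E | data) = 0.
Averaging over the posterior, P(blue next | data) = (1/7)(0.066038) + (1/4)(0.93396) = 0.24292.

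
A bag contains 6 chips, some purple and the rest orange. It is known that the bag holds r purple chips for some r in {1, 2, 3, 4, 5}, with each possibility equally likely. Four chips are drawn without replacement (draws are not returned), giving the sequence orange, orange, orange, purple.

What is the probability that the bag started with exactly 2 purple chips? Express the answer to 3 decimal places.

0.381

Under each hypothesis, the probability of the observed sequence is: P(data | r = 1) = (5/6)(4/5)(3/4)(1/3) = 1/6; P(data | r = 2) = (4/6)(3/5)(2/4)(2/3) = 2/15; P(data | r = 3) = (3/6)(2/5)(1/4)(3/3) = 1/20; P(data | r = 4) = (2/6)(1/5)(0/4) = 0; P(data | r = 5) = (1/6)(0/5) = 0.
Weighting by the prior gives 1/5 · 1/6 = 1/30, 1/5 · 2/15 = 2/75, 1/5 · 1/20 = 1/100, 1/5 · 0 = 0, 1/5 · 0 = 0; these sum to 7/100.
By Bayes' rule, P(r = 2 | data) = (2/75) / (7/100) = 8/21.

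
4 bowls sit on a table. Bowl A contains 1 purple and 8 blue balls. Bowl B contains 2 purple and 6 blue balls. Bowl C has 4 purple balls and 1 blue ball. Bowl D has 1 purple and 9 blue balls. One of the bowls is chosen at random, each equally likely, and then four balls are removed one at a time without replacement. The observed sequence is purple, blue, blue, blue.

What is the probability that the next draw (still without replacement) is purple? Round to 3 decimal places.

0.101

Compute the likelihood of the observed sequence for each case: P(data | bowl A) = (1/9)(8/8)(7/7)(6/6) = 0.11111; P(data | bowl B) = (2/8)(6/7)(5/6)(4/5) = 0.14286; P(data | bowl C) = (4/5)(1/4)(0/3) = 0; P(data | bowl D) = (1/10)(9/9)(8/8)(7/7) = 0.1.
Weighting by the prior gives 1/4 · 0.11111 = 0.027778, 1/4 · 0.14286 = 0.035714, 1/4 · 0 = 0, 1/4 · 0.1 = 0.025; these sum to 0.088492.
Normalising, the posterior is P(bowl A | data) = 0.3139, P(bowl B | data) = 0.40359, P(bowl C | data) = 0, P(bowl D | data) = 0.28251.
So P(purple next | data) = Σ P(purple next | H) P(H | data) = (0)(0.3139) + (1/4)(0.40359) + (0)(0.28251) = 0.1009.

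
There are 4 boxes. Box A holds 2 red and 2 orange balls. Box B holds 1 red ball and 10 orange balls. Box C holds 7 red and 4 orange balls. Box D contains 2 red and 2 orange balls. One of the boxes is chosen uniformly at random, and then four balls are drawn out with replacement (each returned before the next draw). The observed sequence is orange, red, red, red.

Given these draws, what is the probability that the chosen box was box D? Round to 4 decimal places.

Under each hypothesis, the probability of the observed sequence is: P(data | box A) = (2/4)(2/4)(2/4)(2/4) = 0.0625; P(data | box B) = (10/11)(1/11)(1/11)(1/11) = 0.00068301; P(data | box C) = (4/11)(7/11)(7/11)(7/11) = 0.093709; P(data | box D) = (2/4)(2/4)(2/4)(2/4) = 0.0625.
The prior-weighted likelihoods are 1/4 · 0.0625 = 0.015625, 1/4 · 0.00068301 = 0.00017075, 1/4 · 0.093709 = 0.023427, 1/4 · 0.0625 = 0.015625; these sum to 0.054848.
So P(box D | data) = (0.015625) / (0.054848) = 0.28488.

0.2849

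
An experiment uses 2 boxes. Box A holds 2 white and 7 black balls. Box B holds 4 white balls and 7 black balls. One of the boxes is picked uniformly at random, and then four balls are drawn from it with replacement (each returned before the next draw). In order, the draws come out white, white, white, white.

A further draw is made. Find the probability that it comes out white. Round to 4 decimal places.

Compute the likelihood of the observed sequence for each case: P(data | box A) = (2/9)(2/9)(2/9)(2/9) = 0.0024387; P(data | box B) = (4/11)(4/11)(4/11)(4/11) = 0.017485.
Weighting by the prior gives 1/2 · 0.0024387 = 0.0012193, 1/2 · 0.017485 = 0.0087426; these sum to 0.0099619.
Dividing through by the total gives posterior P(box A | data) = 0.1224, P(box B | data) = 0.8776.
The predictive probability is P(white next | data) = (2/9)(0.1224) + (4/11)(0.8776) = 0.34633.

0.3463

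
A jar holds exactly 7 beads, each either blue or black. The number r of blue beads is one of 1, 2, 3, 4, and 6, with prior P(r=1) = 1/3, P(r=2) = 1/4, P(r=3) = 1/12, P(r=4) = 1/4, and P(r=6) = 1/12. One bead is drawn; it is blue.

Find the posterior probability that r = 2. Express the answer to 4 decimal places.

0.1935

The likelihood of this draw under each hypothesis: P(data | r = 1) = (1/7) = 1/7; P(data | r = 2) = (2/7) = 2/7; P(data | r = 3) = (3/7) = 3/7; P(data | r = 4) = (4/7) = 4/7; P(data | r = 6) = (6/7) = 6/7.
Multiplying each by its prior: 1/3 · 1/7 = 1/21, 1/4 · 2/7 = 1/14, 1/12 · 3/7 = 1/28, 1/4 · 4/7 = 1/7, 1/12 · 6/7 = 1/14; with total 31/84.
Therefore the posterior P(r = 2 | data) = (1/14) / (31/84) = 6/31.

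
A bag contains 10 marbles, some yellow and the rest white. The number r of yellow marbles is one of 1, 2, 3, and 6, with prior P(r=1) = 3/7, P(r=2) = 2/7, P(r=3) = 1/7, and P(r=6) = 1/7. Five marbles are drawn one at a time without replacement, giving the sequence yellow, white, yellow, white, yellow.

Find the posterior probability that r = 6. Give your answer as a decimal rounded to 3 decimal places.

The likelihood of the observed sequence under each hypothesis: P(data | r = 1) = (1/10)(9/9)(0/8) = 0; P(data | r = 2) = (2/10)(8/9)(1/8)(7/7)(0/6) = 0; P(data | r = 3) = (3/10)(7/9)(2/8)(6/7)(1/6) = 0.0083333; P(data | r = 6) = (6/10)(4/9)(5/8)(3/7)(4/6) = 0.047619.
Weighting by the prior gives 3/7 · 0 = 0, 2/7 · 0 = 0, 1/7 · 0.0083333 = 0.0011905, 1/7 · 0.047619 = 0.0068027; these sum to 0.0079932.
By Bayes' rule, P(r = 6 | data) = (0.0068027) / (0.0079932) = 0.85106.

0.851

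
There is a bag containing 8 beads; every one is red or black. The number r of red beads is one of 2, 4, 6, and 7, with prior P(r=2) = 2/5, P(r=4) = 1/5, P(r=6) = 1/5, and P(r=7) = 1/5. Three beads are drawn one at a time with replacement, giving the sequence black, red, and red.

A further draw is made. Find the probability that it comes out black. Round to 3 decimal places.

The likelihood of the observed sequence under each hypothesis: P(data | r = 2) = (6/8)(2/8)(2/8) = 0.046875; P(data | r = 4) = (4/8)(4/8)(4/8) = 0.125; P(data | r = 6) = (2/8)(6/8)(6/8) = 0.14062; P(data | r = 7) = (1/8)(7/8)(7/8) = 0.095703.
Multiplying each by its prior: 2/5 · 0.046875 = 0.01875, 1/5 · 0.125 = 0.025, 1/5 · 0.14062 = 0.028125, 1/5 · 0.095703 = 0.019141; with total 0.091016.
Normalising, the posterior is P(r = 2 | data) = 0.20601, P(r = 4 | data) = 0.27468, P(r = 6 | data) = 0.30901, P(r = 7 | data) = 0.2103.
Averaging over the posterior, P(black next | data) = (3/4)(0.20601) + (1/2)(0.27468) + (1/4)(0.30901) + (1/8)(0.2103) = 0.39539.

0.395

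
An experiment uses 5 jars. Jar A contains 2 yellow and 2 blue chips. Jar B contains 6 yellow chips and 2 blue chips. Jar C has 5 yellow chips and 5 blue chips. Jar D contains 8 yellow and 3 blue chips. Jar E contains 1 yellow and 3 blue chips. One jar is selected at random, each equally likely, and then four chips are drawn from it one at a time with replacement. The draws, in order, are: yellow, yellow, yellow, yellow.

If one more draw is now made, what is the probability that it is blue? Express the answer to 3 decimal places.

The likelihood of the observed sequence under each hypothesis: P(data | jar A) = (2/4)(2/4)(2/4)(2/4) = 0.0625; P(data | jar B) = (6/8)(6/8)(6/8)(6/8) = 0.31641; P(data | jar C) = (5/10)(5/10)(5/10)(5/10) = 0.0625; P(data | jar D) = (8/11)(8/11)(8/11)(8/11) = 0.27976; P(data | jar E) = (1/4)(1/4)(1/4)(1/4) = 0.0039062.
The prior-weighted likelihoods are 1/5 · 0.0625 = 0.0125, 1/5 · 0.31641 = 0.063281, 1/5 · 0.0625 = 0.0125, 1/5 · 0.27976 = 0.055952, 1/5 · 0.0039062 = 0.00078125; these sum to 0.14501.
Dividing through by the total gives posterior P(jar A | data) = 0.086198, P(jar B | data) = 0.43638, P(jar C | data) = 0.086198, P(jar D | data) = 0.38584, P(jar E | data) = 0.0053874.
Averaging over the posterior, P(blue next | data) = (1/2)(0.086198) + (1/4)(0.43638) + (1/2)(0.086198) + (3/11)(0.38584) + (3/4)(0.0053874) = 0.30456.

0.305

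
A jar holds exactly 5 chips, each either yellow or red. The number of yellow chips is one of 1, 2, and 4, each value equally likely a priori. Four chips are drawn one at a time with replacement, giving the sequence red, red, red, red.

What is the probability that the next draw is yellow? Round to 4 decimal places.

The likelihood of the observed sequence under each hypothesis: P(data | r = 1) = (4/5)(4/5)(4/5)(4/5) = 0.4096; P(data | r = 2) = (3/5)(3/5)(3/5)(3/5) = 0.1296; P(data | r = 4) = (1/5)(1/5)(1/5)(1/5) = 0.0016.
The prior-weighted likelihoods are 1/3 · 0.4096 = 0.13653, 1/3 · 0.1296 = 0.0432, 1/3 · 0.0016 = 0.00053333; summing to 0.18027.
Normalising, the posterior is P(r = 1 | data) = 0.7574, P(r = 2 | data) = 0.23964, P(r = 4 | data) = 0.0029586.
So P(yellow next | data) = Σ P(yellow next | H) P(H | data) = (1/5)(0.7574) + (2/5)(0.23964) + (4/5)(0.0029586) = 0.2497.

0.2497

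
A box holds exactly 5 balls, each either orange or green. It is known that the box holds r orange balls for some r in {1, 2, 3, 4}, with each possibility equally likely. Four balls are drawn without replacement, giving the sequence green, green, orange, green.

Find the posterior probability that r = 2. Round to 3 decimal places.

Under each hypothesis, the probability of the observed sequence is: P(data | r = 1) = (4/5)(3/4)(1/3)(2/2) = 1/5; P(data | r = 2) = (3/5)(2/4)(2/3)(1/2) = 1/10; P(data | r = 3) = (2/5)(1/4)(3/3)(0/2) = 0; P(data | r = 4) = (1/5)(0/4) = 0.
Weighting by the prior gives 1/4 · 1/5 = 1/20, 1/4 · 1/10 = 1/40, 1/4 · 0 = 0, 1/4 · 0 = 0; summing to 3/40.
Therefore the posterior P(r = 2 | data) = (1/40) / (3/40) = 1/3.

0.333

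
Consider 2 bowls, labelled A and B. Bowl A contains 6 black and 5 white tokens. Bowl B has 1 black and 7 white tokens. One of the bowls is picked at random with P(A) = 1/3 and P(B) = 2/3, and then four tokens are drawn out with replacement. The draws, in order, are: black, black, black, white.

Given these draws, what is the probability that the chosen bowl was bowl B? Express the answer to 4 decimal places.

The likelihood of the observed sequence under each hypothesis: P(data | bowl A) = (6/11)(6/11)(6/11)(5/11) = 0.073765; P(data | bowl B) = (1/8)(1/8)(1/8)(7/8) = 0.001709.
Multiplying each by its prior: 1/3 · 0.073765 = 0.024588, 2/3 · 0.001709 = 0.0011393; with total 0.025728.
So P(bowl B | data) = (0.0011393) / (0.025728) = 0.044284.

0.0443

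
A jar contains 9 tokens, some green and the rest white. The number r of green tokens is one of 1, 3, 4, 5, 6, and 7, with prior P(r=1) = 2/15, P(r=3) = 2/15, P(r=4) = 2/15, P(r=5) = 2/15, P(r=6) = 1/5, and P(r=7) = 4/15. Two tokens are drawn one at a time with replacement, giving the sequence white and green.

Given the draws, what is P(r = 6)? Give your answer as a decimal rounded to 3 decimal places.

Under each hypothesis, the probability of the observed sequence is: P(data | r = 1) = (8/9)(1/9) = 0.098765; P(data | r = 3) = (6/9)(3/9) = 0.22222; P(data | r = 4) = (5/9)(4/9) = 0.24691; P(data | r = 5) = (4/9)(5/9) = 0.24691; P(data | r = 6) = (3/9)(6/9) = 0.22222; P(data | r = 7) = (2/9)(7/9) = 0.17284.
Multiplying each by its prior: 2/15 · 0.098765 = 0.013169, 2/15 · 0.22222 = 0.02963, 2/15 · 0.24691 = 0.032922, 2/15 · 0.24691 = 0.032922, 1/5 · 0.22222 = 0.044444, 4/15 · 0.17284 = 0.046091; summing to 0.19918.
By Bayes' rule, P(r = 6 | data) = (0.044444) / (0.19918) = 0.22314.

0.223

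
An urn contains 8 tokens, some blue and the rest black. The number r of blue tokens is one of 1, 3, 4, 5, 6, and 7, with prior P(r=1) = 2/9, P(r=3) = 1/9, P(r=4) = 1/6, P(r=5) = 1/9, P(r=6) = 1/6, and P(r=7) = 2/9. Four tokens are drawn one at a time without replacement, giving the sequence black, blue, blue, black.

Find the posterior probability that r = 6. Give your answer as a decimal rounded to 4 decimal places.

The likelihood of the observed sequence under each hypothesis: P(data | r = 1) = (7/8)(1/7)(0/6) = 0; P(data | r = 3) = (5/8)(3/7)(2/6)(4/5) = 1/14; P(data | r = 4) = (4/8)(4/7)(3/6)(3/5) = 3/35; P(data | r = 5) = (3/8)(5/7)(4/6)(2/5) = 1/14; P(data | r = 6) = (2/8)(6/7)(5/6)(1/5) = 1/28; P(data | r = 7) = (1/8)(7/7)(6/6)(0/5) = 0.
Weighting by the prior gives 2/9 · 0 = 0, 1/9 · 1/14 = 1/126, 1/6 · 3/35 = 1/70, 1/9 · 1/14 = 1/126, 1/6 · 1/28 = 1/168, 2/9 · 0 = 0; with total 13/360.
By Bayes' rule, P(r = 6 | data) = (1/168) / (13/360) = 15/91.

0.1648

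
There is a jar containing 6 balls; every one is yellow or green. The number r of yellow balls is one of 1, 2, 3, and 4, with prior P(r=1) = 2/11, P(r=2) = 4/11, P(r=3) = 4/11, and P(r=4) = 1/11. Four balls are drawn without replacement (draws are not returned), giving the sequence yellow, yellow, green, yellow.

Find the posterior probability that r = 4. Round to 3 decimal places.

The likelihood of the observed sequence under each hypothesis: P(data | r = 1) = (1/6)(0/5) = 0; P(data | r = 2) = (2/6)(1/5)(4/4)(0/3) = 0; P(data | r = 3) = (3/6)(2/5)(3/4)(1/3) = 1/20; P(data | r = 4) = (4/6)(3/5)(2/4)(2/3) = 2/15.
Weighting by the prior gives 2/11 · 0 = 0, 4/11 · 0 = 0, 4/11 · 1/20 = 1/55, 1/11 · 2/15 = 2/165; with total 1/33.
Therefore the posterior P(r = 4 | data) = (2/165) / (1/33) = 2/5.

0.400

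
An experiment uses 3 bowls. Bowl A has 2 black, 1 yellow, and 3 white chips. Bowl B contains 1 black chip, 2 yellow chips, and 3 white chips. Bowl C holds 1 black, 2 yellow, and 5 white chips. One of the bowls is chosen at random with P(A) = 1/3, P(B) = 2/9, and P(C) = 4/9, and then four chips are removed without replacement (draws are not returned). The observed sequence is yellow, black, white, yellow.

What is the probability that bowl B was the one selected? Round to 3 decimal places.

0.583

Compute the likelihood of the observed sequence for each case: P(data | bowl A) = (1/6)(2/5)(3/4)(0/3) = 0; P(data | bowl B) = (2/6)(1/5)(3/4)(1/3) = 1/60; P(data | bowl C) = (2/8)(1/7)(5/6)(1/5) = 1/168.
The prior-weighted likelihoods are 1/3 · 0 = 0, 2/9 · 1/60 = 1/270, 4/9 · 1/168 = 1/378; with total 2/315.
Therefore the posterior P(bowl B | data) = (1/270) / (2/315) = 7/12.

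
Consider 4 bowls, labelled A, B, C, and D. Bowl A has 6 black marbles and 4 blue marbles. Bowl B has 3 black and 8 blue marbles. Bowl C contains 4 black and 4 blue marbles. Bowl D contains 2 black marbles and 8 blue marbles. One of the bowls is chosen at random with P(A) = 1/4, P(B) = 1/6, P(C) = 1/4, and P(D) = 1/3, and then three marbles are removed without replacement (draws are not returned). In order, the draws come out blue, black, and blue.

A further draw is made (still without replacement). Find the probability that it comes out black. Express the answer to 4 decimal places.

For each hypothesis, P(data | H) works out to: P(data | bowl A) = (4/10)(6/9)(3/8) = 0.1; P(data | bowl B) = (8/11)(3/10)(7/9) = 0.1697; P(data | bowl C) = (4/8)(4/7)(3/6) = 0.14286; P(data | bowl D) = (8/10)(2/9)(7/8) = 0.15556.
Weighting by the prior gives 1/4 · 0.1 = 0.025, 1/6 · 0.1697 = 0.028283, 1/4 · 0.14286 = 0.035714, 1/3 · 0.15556 = 0.051852; summing to 0.14085.
Dividing through by the total gives posterior P(bowl A | data) = 0.1775, P(bowl B | data) = 0.2008, P(bowl C | data) = 0.25356, P(bowl D | data) = 0.36814.
Averaging over the posterior, P(black next | data) = (5/7)(0.1775) + (1/4)(0.2008) + (3/5)(0.25356) + (1/7)(0.36814) = 0.38171.

0.3817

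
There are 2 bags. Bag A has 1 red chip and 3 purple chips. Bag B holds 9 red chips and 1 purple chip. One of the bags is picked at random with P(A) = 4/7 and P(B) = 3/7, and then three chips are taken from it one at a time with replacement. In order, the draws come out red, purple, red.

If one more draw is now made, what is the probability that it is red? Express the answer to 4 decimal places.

0.6169

For each hypothesis, P(data | H) works out to: P(data | bag A) = (1/4)(3/4)(1/4) = 0.046875; P(data | bag B) = (9/10)(1/10)(9/10) = 0.081.
The prior-weighted likelihoods are 4/7 · 0.046875 = 0.026786, 3/7 · 0.081 = 0.034714; summing to 0.0615.
Normalising, the posterior is P(bag A | data) = 0.43554, P(bag B | data) = 0.56446.
So P(red next | data) = Σ P(red next | H) P(H | data) = (1/4)(0.43554) + (9/10)(0.56446) = 0.6169.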